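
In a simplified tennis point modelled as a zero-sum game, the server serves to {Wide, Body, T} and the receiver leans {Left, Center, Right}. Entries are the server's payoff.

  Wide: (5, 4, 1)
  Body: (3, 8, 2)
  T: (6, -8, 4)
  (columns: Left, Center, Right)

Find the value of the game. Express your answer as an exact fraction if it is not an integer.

8/3

Row minima: Wide → 1, Body → 2, T → -8; maximin = 2.
Column maxima: Left → 6, Center → 8, Right → 4; minimax = 4.
2 ≠ 4, so there is no saddle point; optimal play is mixed.
Left is strictly dominated by Right (it gives the server strictly more in every row), so the receiver never plays it.
With Left eliminated, Wide is strictly dominated by Body (Body gives the server strictly more in every remaining column), so the server never plays it.
On the remaining 2×2 (Body, T vs Center, Right):
Let the server play Body with probability p. Expected payoff against Center: 8p + (-8)(1−p) = 16p − 8; against Right: 2p + 4(1−p) = −2p + 4.
Setting these equal: 16p − 8 = −2p + 4 ⇒ 18p = 12 ⇒ p = 2/3, and the value is (16)·(2/3) − 8 = 8/3.
For the receiver: with q = P(Center), equating Body's and T's payoffs gives 6q + 2 = −12q + 4 ⇒ q = 1/9.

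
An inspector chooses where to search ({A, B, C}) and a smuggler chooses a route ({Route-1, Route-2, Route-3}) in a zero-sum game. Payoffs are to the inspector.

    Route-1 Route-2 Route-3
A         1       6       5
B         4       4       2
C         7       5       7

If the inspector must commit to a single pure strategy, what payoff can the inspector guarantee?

Row minima: A → 1, B → 2, C → 5.
The best of these is 5.

5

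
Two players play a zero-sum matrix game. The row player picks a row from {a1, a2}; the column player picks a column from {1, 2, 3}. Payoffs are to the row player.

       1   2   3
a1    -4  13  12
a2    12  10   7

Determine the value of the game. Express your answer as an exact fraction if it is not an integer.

172/21

Row minima: a1 → -4, a2 → 7; maximin = 7.
Column maxima: 1 → 12, 2 → 13, 3 → 12; minimax = 12.
7 ≠ 12, so there is no saddle point; optimal play is mixed.
2 is strictly dominated by 3 (it gives the row player strictly more in every row), so the column player never plays it.
On the remaining 2×2 (a1, a2 vs 1, 3):
Let the row player play a1 with probability p. Expected payoff against 1: (-4)p + 12(1−p) = −16p + 12; against 3: 12p + 7(1−p) = 5p + 7.
Setting these equal: −16p + 12 = 5p + 7 ⇒ −21p = -5 ⇒ p = 5/21, and the value is (-16)·(5/21) + 12 = 172/21.
For the column player: with q = P(1), equating a1's and a2's payoffs gives −16q + 12 = 5q + 7 ⇒ q = 5/21.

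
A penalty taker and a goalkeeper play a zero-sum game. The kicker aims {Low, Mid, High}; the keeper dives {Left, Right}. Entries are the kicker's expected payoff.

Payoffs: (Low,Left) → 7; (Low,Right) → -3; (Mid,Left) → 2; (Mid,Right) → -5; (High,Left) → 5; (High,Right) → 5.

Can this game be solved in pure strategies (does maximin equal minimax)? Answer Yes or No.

Row minima: Low → -3, Mid → -5, High → 5; maximin = 5.
Column maxima: Left → 7, Right → 5; minimax = 5.
maximin = minimax = 5, so a saddle point exists.

Yes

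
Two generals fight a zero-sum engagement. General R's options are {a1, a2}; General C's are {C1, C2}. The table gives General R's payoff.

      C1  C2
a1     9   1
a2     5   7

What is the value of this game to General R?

29/5

Row minima: a1 → 1, a2 → 5; maximin = 5.
Column maxima: C1 → 9, C2 → 7; minimax = 7.
5 ≠ 7, so there is no saddle point; optimal play is mixed.
Let General R play a1 with probability p. Expected payoff against C1: 9p + 5(1−p) = 4p + 5; against C2: 1p + 7(1−p) = −6p + 7.
Setting these equal: 4p + 5 = −6p + 7 ⇒ 10p = 2 ⇒ p = 1/5, and the value is (4)·(1/5) + 5 = 29/5.
For General C: with q = P(C1), equating a1's and a2's payoffs gives 8q + 1 = −2q + 7 ⇒ q = 3/5.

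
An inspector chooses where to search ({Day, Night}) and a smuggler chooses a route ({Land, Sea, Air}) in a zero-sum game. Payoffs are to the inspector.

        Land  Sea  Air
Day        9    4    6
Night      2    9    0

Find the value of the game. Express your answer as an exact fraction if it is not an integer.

Row minima: Day → 4, Night → 0; maximin = 4.
Column maxima: Land → 9, Sea → 9, Air → 6; minimax = 6.
4 ≠ 6, so there is no saddle point; optimal play is mixed.
Land is strictly dominated by Air (it gives the inspector strictly more in every row), so the smuggler never plays it.
On the remaining 2×2 (Day, Night vs Sea, Air):
Let the inspector play Day with probability p. Expected payoff against Sea: 4p + 9(1−p) = −5p + 9; against Air: 6p + 0(1−p) = 6p.
Setting these equal: −5p + 9 = 6p ⇒ −11p = -9 ⇒ p = 9/11, and the value is (-5)·(9/11) + 9 = 54/11.
For the smuggler: with q = P(Sea), equating Day's and Night's payoffs gives −2q + 6 = 9q ⇒ q = 6/11.

54/11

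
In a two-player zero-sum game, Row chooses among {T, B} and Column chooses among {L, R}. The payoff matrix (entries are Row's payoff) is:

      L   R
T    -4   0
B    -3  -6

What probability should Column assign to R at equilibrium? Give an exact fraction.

Row minima: T → -4, B → -6; maximin = -4.
Column maxima: L → -3, R → 0; minimax = -3.
-4 ≠ -3, so there is no saddle point; optimal play is mixed.
Let Row play T with probability p. Expected payoff against L: (-4)p + (-3)(1−p) = −p − 3; against R: 0p + (-6)(1−p) = 6p − 6.
Setting these equal: −p − 3 = 6p − 6 ⇒ −7p = -3 ⇒ p = 3/7, and the value is (-1)·(3/7) − 3 = -24/7.
For Column: with q = P(L), equating T's and B's payoffs gives −4q = 3q − 6 ⇒ q = 6/7.

1/7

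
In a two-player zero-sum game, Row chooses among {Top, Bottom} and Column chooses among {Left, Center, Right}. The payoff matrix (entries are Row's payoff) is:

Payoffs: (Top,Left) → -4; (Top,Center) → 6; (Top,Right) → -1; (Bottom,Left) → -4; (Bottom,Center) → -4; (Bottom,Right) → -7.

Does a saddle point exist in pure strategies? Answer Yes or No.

Row minima: Top → -4, Bottom → -7; maximin = -4.
Column maxima: Left → -4, Center → 6, Right → -1; minimax = -4.
maximin = minimax = -4, so a saddle point exists.

Yes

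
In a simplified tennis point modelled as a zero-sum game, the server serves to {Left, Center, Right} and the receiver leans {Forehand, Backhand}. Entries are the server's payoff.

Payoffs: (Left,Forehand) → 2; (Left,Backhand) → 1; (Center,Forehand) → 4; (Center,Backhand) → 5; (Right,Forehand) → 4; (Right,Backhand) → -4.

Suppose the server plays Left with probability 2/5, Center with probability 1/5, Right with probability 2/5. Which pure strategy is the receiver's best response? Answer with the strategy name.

Backhand

If the receiver plays Forehand, the server's expected payoff is (2/5)·2 + (1/5)·4 + (2/5)·4 = 16/5.
If the receiver plays Backhand, the server's expected payoff is (2/5)·1 + (1/5)·5 + (2/5)·(-4) = -1/5.
The receiver minimizes the server's payoff; the smallest is -1/5, so the best response is Backhand.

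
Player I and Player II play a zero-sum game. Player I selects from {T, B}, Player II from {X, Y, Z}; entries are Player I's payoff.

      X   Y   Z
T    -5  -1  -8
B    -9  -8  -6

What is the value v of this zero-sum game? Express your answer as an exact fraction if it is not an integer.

-7

Row minima: T → -8, B → -9; maximin = -8.
Column maxima: X → -5, Y → -1, Z → -6; minimax = -6.
-8 ≠ -6, so there is no saddle point; optimal play is mixed.
Y is strictly dominated by X (it gives Player I strictly more in every row), so Player II never plays it.
On the remaining 2×2 (T, B vs X, Z):
Let Player I play T with probability p. Expected payoff against X: (-5)p + (-9)(1−p) = 4p − 9; against Z: (-8)p + (-6)(1−p) = −2p − 6.
Setting these equal: 4p − 9 = −2p − 6 ⇒ 6p = 3 ⇒ p = 1/2, and the value is (4)·(1/2) − 9 = -7.
For Player II: with q = P(X), equating T's and B's payoffs gives 3q − 8 = −3q − 6 ⇒ q = 1/3.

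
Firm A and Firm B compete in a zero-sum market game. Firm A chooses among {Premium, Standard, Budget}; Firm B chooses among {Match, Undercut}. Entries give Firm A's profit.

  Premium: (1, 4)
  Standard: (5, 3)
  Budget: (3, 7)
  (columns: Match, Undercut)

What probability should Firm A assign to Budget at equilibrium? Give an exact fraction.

1/3

Row minima: Premium → 1, Standard → 3, Budget → 3; maximin = 3.
Column maxima: Match → 5, Undercut → 7; minimax = 5.
3 ≠ 5, so there is no saddle point; optimal play is mixed.
Premium is strictly dominated by Budget, so Firm A never plays it.
On the remaining 2×2 (Standard, Budget vs Match, Undercut):
Let Firm A play Standard with probability p. Expected payoff against Match: 5p + 3(1−p) = 2p + 3; against Undercut: 3p + 7(1−p) = −4p + 7.
Setting these equal: 2p + 3 = −4p + 7 ⇒ 6p = 4 ⇒ p = 2/3, and the value is (2)·(2/3) + 3 = 13/3.
For Firm B: with q = P(Match), equating Standard's and Budget's payoffs gives 2q + 3 = −4q + 7 ⇒ q = 2/3.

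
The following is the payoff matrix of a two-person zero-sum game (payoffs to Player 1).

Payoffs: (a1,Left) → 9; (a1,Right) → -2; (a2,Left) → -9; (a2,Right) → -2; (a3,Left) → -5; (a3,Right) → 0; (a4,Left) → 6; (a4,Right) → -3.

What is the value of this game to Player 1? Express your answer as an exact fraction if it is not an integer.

Row minima: a1 → -2, a2 → -9, a3 → -5, a4 → -3; maximin = -2.
Column maxima: Left → 9, Right → 0; minimax = 0.
-2 ≠ 0, so there is no saddle point; optimal play is mixed.
a2 is strictly dominated by a3, so Player 1 never plays it.
a4 is strictly dominated by a1, so Player 1 never plays it.
On the remaining 2×2 (a1, a3 vs Left, Right):
Let Player 1 play a1 with probability p. Expected payoff against Left: 9p + (-5)(1−p) = 14p − 5; against Right: (-2)p + 0(1−p) = −2p.
Setting these equal: 14p − 5 = −2p ⇒ 16p = 5 ⇒ p = 5/16, and the value is (14)·(5/16) − 5 = -5/8.
For Player 2: with q = P(Left), equating a1's and a3's payoffs gives 11q − 2 = −5q ⇒ q = 1/8.

-5/8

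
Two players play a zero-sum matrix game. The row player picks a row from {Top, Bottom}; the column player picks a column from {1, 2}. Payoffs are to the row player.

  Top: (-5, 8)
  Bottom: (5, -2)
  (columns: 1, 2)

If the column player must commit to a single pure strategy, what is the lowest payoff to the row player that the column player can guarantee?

Column maxima: 1 → 5, 2 → 8.
The smallest of these is 5.

5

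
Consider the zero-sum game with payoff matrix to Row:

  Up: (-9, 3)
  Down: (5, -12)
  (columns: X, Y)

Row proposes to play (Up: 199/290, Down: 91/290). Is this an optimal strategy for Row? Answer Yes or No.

Against X this mix gives (199/290)·(-9) + (91/290)·5 = -668/145.
Against Y this mix gives (199/290)·3 + (91/290)·(-12) = -99/58.
Column will play X, holding Row to -668/145. Shifting weight toward the row that does better against X would raise this floor (the equalizing mix achieves -93/29 against both X and Y), so the proposed strategy is not optimal.

No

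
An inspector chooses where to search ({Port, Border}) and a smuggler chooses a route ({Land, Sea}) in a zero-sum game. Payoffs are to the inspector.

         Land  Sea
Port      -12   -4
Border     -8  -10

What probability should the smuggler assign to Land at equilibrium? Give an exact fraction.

3/5

Row minima: Port → -12, Border → -10; maximin = -10.
Column maxima: Land → -8, Sea → -4; minimax = -8.
-10 ≠ -8, so there is no saddle point; optimal play is mixed.
Let the inspector play Port with probability p. Expected payoff against Land: (-12)p + (-8)(1−p) = −4p − 8; against Sea: (-4)p + (-10)(1−p) = 6p − 10.
Setting these equal: −4p − 8 = 6p − 10 ⇒ −10p = -2 ⇒ p = 1/5, and the value is (-4)·(1/5) − 8 = -44/5.
For the smuggler: with q = P(Land), equating Port's and Border's payoffs gives −8q − 4 = 2q − 10 ⇒ q = 3/5.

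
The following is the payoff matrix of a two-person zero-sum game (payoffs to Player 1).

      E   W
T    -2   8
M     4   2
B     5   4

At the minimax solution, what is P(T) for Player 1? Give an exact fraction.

1/11

Row minima: T → -2, M → 2, B → 4; maximin = 4.
Column maxima: E → 5, W → 8; minimax = 5.
4 ≠ 5, so there is no saddle point; optimal play is mixed.
M is strictly dominated by B, so Player 1 never plays it.
On the remaining 2×2 (T, B vs E, W):
Let Player 1 play T with probability p. Expected payoff against E: (-2)p + 5(1−p) = −7p + 5; against W: 8p + 4(1−p) = 4p + 4.
Setting these equal: −7p + 5 = 4p + 4 ⇒ −11p = -1 ⇒ p = 1/11, and the value is (-7)·(1/11) + 5 = 48/11.
For Player 2: with q = P(E), equating T's and B's payoffs gives −10q + 8 = q + 4 ⇒ q = 4/11.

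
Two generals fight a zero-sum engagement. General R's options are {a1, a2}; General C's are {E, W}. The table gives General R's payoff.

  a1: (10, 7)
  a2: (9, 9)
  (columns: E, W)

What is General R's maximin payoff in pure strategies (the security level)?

9

Row minima: a1 → 7, a2 → 9.
The best of these is 9.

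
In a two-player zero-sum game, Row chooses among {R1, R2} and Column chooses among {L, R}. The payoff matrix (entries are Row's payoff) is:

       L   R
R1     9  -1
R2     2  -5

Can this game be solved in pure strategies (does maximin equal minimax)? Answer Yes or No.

Row minima: R1 → -1, R2 → -5; maximin = -1.
Column maxima: L → 9, R → -1; minimax = -1.
maximin = minimax = -1, so a saddle point exists.

Yes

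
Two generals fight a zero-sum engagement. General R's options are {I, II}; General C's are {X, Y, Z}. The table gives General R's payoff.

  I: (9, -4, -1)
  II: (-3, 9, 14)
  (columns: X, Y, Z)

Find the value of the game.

69/25

Row minima: I → -4, II → -3; maximin = -3.
Column maxima: X → 9, Y → 9, Z → 14; minimax = 9.
-3 ≠ 9, so there is no saddle point; optimal play is mixed.
Z is strictly dominated by Y (it gives General R strictly more in every row), so General C never plays it.
On the remaining 2×2 (I, II vs X, Y):
Let General R play I with probability p. Expected payoff against X: 9p + (-3)(1−p) = 12p − 3; against Y: (-4)p + 9(1−p) = −13p + 9.
Setting these equal: 12p − 3 = −13p + 9 ⇒ 25p = 12 ⇒ p = 12/25, and the value is (12)·(12/25) − 3 = 69/25.
For General C: with q = P(X), equating I's and II's payoffs gives 13q − 4 = −12q + 9 ⇒ q = 13/25.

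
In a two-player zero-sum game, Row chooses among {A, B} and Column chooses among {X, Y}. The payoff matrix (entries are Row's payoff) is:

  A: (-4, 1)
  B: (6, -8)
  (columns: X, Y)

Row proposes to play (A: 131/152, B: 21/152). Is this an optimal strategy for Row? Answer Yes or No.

Against X this mix gives (131/152)·(-4) + (21/152)·6 = -199/76.
Against Y this mix gives (131/152)·1 + (21/152)·(-8) = -37/152.
Column will play X, holding Row to -199/76. Shifting weight toward the row that does better against X would raise this floor (the equalizing mix achieves -26/19 against both X and Y), so the proposed strategy is not optimal.

No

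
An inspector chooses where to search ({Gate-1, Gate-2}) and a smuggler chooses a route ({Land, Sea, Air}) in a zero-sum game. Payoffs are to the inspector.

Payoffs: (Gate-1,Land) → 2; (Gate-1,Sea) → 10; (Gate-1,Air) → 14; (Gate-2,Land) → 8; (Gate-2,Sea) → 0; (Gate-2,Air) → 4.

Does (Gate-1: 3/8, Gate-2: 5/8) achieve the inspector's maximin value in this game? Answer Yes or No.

Against Land this mix gives (3/8)·2 + (5/8)·8 = 23/4.
Against Sea this mix gives (3/8)·10 + (5/8)·0 = 15/4.
Against Air this mix gives (3/8)·14 + (5/8)·4 = 31/4.
The smuggler will play Sea, holding the inspector to 15/4. Shifting weight toward the row that does better against Sea would raise this floor (the equalizing mix achieves 5 against both Sea and Land), so the proposed strategy is not optimal.

No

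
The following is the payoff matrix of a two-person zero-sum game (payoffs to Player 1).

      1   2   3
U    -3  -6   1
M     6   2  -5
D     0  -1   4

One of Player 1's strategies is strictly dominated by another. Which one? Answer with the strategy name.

D gives a strictly higher payoff than U against every column: 0 > -3, -1 > -6, 4 > 1.
So U is strictly dominated and Player 1 never plays it.

U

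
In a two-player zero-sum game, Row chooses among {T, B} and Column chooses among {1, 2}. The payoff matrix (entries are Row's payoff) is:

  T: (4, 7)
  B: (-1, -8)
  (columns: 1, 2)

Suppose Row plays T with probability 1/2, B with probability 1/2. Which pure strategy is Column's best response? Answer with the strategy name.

If Column plays 1, Row's expected payoff is (1/2)·4 + (1/2)·(-1) = 3/2.
If Column plays 2, Row's expected payoff is (1/2)·7 + (1/2)·(-8) = -1/2.
Column minimizes Row's payoff; the smallest is -1/2, so the best response is 2.

2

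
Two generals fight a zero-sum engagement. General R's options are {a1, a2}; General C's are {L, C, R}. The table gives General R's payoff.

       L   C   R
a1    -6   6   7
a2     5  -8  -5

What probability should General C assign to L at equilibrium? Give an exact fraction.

14/25

Row minima: a1 → -6, a2 → -8; maximin = -6.
Column maxima: L → 5, C → 6, R → 7; minimax = 5.
-6 ≠ 5, so there is no saddle point; optimal play is mixed.
R is strictly dominated by C (it gives General R strictly more in every row), so General C never plays it.
On the remaining 2×2 (a1, a2 vs L, C):
Let General R play a1 with probability p. Expected payoff against L: (-6)p + 5(1−p) = −11p + 5; against C: 6p + (-8)(1−p) = 14p − 8.
Setting these equal: −11p + 5 = 14p − 8 ⇒ −25p = -13 ⇒ p = 13/25, and the value is (-11)·(13/25) + 5 = -18/25.
For General C: with q = P(L), equating a1's and a2's payoffs gives −12q + 6 = 13q − 8 ⇒ q = 14/25.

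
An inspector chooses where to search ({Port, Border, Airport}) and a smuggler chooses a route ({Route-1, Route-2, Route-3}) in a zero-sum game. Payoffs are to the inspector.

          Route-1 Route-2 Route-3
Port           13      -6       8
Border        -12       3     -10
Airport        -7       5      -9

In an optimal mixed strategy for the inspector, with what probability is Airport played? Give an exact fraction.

1/2

Row minima: Port → -6, Border → -12, Airport → -9; maximin = -6.
Column maxima: Route-1 → 13, Route-2 → 5, Route-3 → 8; minimax = 5.
-6 ≠ 5, so there is no saddle point; optimal play is mixed.
Border is strictly dominated by Airport, so the inspector never plays it.
With Border eliminated, Route-1 is strictly dominated by Route-3 (it gives the inspector strictly more in every remaining row), so the smuggler never plays it.
On the remaining 2×2 (Port, Airport vs Route-2, Route-3):
Let the inspector play Port with probability p. Expected payoff against Route-2: (-6)p + 5(1−p) = −11p + 5; against Route-3: 8p + (-9)(1−p) = 17p − 9.
Setting these equal: −11p + 5 = 17p − 9 ⇒ −28p = -14 ⇒ p = 1/2, and the value is (-11)·(1/2) + 5 = -1/2.
For the smuggler: with q = P(Route-2), equating Port's and Airport's payoffs gives −14q + 8 = 14q − 9 ⇒ q = 17/28.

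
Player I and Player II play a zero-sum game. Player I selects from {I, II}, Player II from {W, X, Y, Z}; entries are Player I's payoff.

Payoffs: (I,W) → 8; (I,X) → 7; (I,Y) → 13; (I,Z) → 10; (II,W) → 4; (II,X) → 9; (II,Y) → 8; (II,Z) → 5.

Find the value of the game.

22/3

Row minima: I → 7, II → 4; maximin = 7.
Column maxima: W → 8, X → 9, Y → 13, Z → 10; minimax = 8.
7 ≠ 8, so there is no saddle point; optimal play is mixed.
Y is strictly dominated by W (it gives Player I strictly more in every row), so Player II never plays it.
Z is strictly dominated by W (it gives Player I strictly more in every row), so Player II never plays it.
On the remaining 2×2 (I, II vs W, X):
Let Player I play I with probability p. Expected payoff against W: 8p + 4(1−p) = 4p + 4; against X: 7p + 9(1−p) = −2p + 9.
Setting these equal: 4p + 4 = −2p + 9 ⇒ 6p = 5 ⇒ p = 5/6, and the value is (4)·(5/6) + 4 = 22/3.
For Player II: with q = P(W), equating I's and II's payoffs gives q + 7 = −5q + 9 ⇒ q = 1/3.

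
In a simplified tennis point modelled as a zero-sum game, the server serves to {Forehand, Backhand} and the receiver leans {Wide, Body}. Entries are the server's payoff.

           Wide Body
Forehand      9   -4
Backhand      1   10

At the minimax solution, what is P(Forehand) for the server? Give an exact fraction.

9/22

Row minima: Forehand → -4, Backhand → 1; maximin = 1.
Column maxima: Wide → 9, Body → 10; minimax = 9.
1 ≠ 9, so there is no saddle point; optimal play is mixed.
Let the server play Forehand with probability p. Expected payoff against Wide: 9p + 1(1−p) = 8p + 1; against Body: (-4)p + 10(1−p) = −14p + 10.
Setting these equal: 8p + 1 = −14p + 10 ⇒ 22p = 9 ⇒ p = 9/22, and the value is (8)·(9/22) + 1 = 47/11.
For the receiver: with q = P(Wide), equating Forehand's and Backhand's payoffs gives 13q − 4 = −9q + 10 ⇒ q = 7/11.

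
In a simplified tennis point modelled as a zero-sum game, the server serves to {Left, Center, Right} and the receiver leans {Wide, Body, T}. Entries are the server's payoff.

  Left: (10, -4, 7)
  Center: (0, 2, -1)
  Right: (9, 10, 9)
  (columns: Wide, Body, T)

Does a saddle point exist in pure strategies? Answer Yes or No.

Yes

Row minima: Left → -4, Center → -1, Right → 9; maximin = 9.
Column maxima: Wide → 10, Body → 10, T → 9; minimax = 9.
maximin = minimax = 9, so a saddle point exists.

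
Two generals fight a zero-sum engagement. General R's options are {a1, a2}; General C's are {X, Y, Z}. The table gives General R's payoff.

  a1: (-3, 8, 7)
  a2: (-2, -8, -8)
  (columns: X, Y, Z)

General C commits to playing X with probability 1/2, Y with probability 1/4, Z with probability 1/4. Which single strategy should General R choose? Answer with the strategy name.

Expected payoff of a1: (1/2)·(-3) + (1/4)·8 + (1/4)·7 = 9/4.
Expected payoff of a2: (1/2)·(-2) + (1/4)·(-8) + (1/4)·(-8) = -5.
The largest is 9/4, so General R's best response is a1.

a1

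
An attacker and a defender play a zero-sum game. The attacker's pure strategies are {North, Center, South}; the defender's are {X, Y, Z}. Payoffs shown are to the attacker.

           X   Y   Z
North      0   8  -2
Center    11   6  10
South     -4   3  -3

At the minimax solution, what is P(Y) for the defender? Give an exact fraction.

Row minima: North → -2, Center → 6, South → -4; maximin = 6.
Column maxima: X → 11, Y → 8, Z → 10; minimax = 8.
6 ≠ 8, so there is no saddle point; optimal play is mixed.
South is strictly dominated by North, so the attacker never plays it.
With South eliminated, X is strictly dominated by Z (it gives the attacker strictly more in every remaining row), so the defender never plays it.
On the remaining 2×2 (North, Center vs Y, Z):
Let the attacker play North with probability p. Expected payoff against Y: 8p + 6(1−p) = 2p + 6; against Z: (-2)p + 10(1−p) = −12p + 10.
Setting these equal: 2p + 6 = −12p + 10 ⇒ 14p = 4 ⇒ p = 2/7, and the value is (2)·(2/7) + 6 = 46/7.
For the defender: with q = P(Y), equating North's and Center's payoffs gives 10q − 2 = −4q + 10 ⇒ q = 6/7.

6/7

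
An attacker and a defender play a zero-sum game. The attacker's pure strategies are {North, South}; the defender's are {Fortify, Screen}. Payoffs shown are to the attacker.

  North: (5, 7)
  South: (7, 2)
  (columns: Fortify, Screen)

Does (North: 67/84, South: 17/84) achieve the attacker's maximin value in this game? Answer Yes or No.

No

Against Fortify this mix gives (67/84)·5 + (17/84)·7 = 227/42.
Against Screen this mix gives (67/84)·7 + (17/84)·2 = 503/84.
The defender will play Fortify, holding the attacker to 227/42. Shifting weight toward the row that does better against Fortify would raise this floor (the equalizing mix achieves 39/7 against both Fortify and Screen), so the proposed strategy is not optimal.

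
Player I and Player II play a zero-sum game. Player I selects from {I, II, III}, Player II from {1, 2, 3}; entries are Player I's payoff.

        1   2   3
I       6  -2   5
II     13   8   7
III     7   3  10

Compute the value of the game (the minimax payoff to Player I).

59/8

Row minima: I → -2, II → 7, III → 3; maximin = 7.
Column maxima: 1 → 13, 2 → 8, 3 → 10; minimax = 8.
7 ≠ 8, so there is no saddle point; optimal play is mixed.
I is strictly dominated by II, so Player I never plays it.
1 is strictly dominated by 2 (it gives Player I strictly more in every row), so Player II never plays it.
On the remaining 2×2 (II, III vs 2, 3):
Let Player I play II with probability p. Expected payoff against 2: 8p + 3(1−p) = 5p + 3; against 3: 7p + 10(1−p) = −3p + 10.
Setting these equal: 5p + 3 = −3p + 10 ⇒ 8p = 7 ⇒ p = 7/8, and the value is (5)·(7/8) + 3 = 59/8.
For Player II: with q = P(2), equating II's and III's payoffs gives q + 7 = −7q + 10 ⇒ q = 3/8.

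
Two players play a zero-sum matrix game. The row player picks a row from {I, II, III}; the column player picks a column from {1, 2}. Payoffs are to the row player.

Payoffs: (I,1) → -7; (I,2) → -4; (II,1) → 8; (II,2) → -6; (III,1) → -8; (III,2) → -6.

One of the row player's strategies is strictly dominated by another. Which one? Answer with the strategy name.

III

I gives a strictly higher payoff than III against every column: -7 > -8, -4 > -6.
So III is strictly dominated and the row player never plays it.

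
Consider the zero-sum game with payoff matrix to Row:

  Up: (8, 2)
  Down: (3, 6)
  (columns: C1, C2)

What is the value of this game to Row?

14/3

Row minima: Up → 2, Down → 3; maximin = 3.
Column maxima: C1 → 8, C2 → 6; minimax = 6.
3 ≠ 6, so there is no saddle point; optimal play is mixed.
Let Row play Up with probability p. Expected payoff against C1: 8p + 3(1−p) = 5p + 3; against C2: 2p + 6(1−p) = −4p + 6.
Setting these equal: 5p + 3 = −4p + 6 ⇒ 9p = 3 ⇒ p = 1/3, and the value is (5)·(1/3) + 3 = 14/3.
For Column: with q = P(C1), equating Up's and Down's payoffs gives 6q + 2 = −3q + 6 ⇒ q = 4/9.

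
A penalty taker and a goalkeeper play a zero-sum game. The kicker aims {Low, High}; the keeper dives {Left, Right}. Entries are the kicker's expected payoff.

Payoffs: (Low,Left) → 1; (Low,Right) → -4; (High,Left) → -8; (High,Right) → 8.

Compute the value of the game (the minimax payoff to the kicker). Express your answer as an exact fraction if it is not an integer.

-8/7

Row minima: Low → -4, High → -8; maximin = -4.
Column maxima: Left → 1, Right → 8; minimax = 1.
-4 ≠ 1, so there is no saddle point; optimal play is mixed.
Let the kicker play Low with probability p. Expected payoff against Left: 1p + (-8)(1−p) = 9p − 8; against Right: (-4)p + 8(1−p) = −12p + 8.
Setting these equal: 9p − 8 = −12p + 8 ⇒ 21p = 16 ⇒ p = 16/21, and the value is (9)·(16/21) − 8 = -8/7.
For the keeper: with q = P(Left), equating Low's and High's payoffs gives 5q − 4 = −16q + 8 ⇒ q = 4/7.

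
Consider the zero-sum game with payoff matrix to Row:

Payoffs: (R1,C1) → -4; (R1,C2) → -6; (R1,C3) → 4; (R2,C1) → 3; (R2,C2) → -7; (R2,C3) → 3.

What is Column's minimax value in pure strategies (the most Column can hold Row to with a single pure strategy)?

-6

Column maxima: C1 → 3, C2 → -6, C3 → 4.
The smallest of these is -6.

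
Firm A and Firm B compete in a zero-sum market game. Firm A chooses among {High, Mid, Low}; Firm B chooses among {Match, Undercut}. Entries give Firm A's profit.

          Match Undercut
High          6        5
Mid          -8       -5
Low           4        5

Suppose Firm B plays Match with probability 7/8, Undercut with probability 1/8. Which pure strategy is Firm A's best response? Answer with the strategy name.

Expected payoff of High: (7/8)·6 + (1/8)·5 = 47/8.
Expected payoff of Mid: (7/8)·(-8) + (1/8)·(-5) = -61/8.
Expected payoff of Low: (7/8)·4 + (1/8)·5 = 33/8.
The largest is 47/8, so Firm A's best response is High.

High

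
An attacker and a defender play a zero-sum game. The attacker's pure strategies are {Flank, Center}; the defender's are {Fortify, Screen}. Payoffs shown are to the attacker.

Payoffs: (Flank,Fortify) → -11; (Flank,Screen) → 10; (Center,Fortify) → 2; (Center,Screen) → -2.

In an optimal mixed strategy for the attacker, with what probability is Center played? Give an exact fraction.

21/25

Row minima: Flank → -11, Center → -2; maximin = -2.
Column maxima: Fortify → 2, Screen → 10; minimax = 2.
-2 ≠ 2, so there is no saddle point; optimal play is mixed.
Let the attacker play Flank with probability p. Expected payoff against Fortify: (-11)p + 2(1−p) = −13p + 2; against Screen: 10p + (-2)(1−p) = 12p − 2.
Setting these equal: −13p + 2 = 12p − 2 ⇒ −25p = -4 ⇒ p = 4/25, and the value is (-13)·(4/25) + 2 = -2/25.
For the defender: with q = P(Fortify), equating Flank's and Center's payoffs gives −21q + 10 = 4q − 2 ⇒ q = 12/25.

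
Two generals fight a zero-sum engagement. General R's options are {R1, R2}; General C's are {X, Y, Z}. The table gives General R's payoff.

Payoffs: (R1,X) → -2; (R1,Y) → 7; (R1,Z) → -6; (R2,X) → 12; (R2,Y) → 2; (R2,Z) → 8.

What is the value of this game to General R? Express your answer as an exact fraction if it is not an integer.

Row minima: R1 → -6, R2 → 2; maximin = 2.
Column maxima: X → 12, Y → 7, Z → 8; minimax = 7.
2 ≠ 7, so there is no saddle point; optimal play is mixed.
X is strictly dominated by Z (it gives General R strictly more in every row), so General C never plays it.
On the remaining 2×2 (R1, R2 vs Y, Z):
Let General R play R1 with probability p. Expected payoff against Y: 7p + 2(1−p) = 5p + 2; against Z: (-6)p + 8(1−p) = −14p + 8.
Setting these equal: 5p + 2 = −14p + 8 ⇒ 19p = 6 ⇒ p = 6/19, and the value is (5)·(6/19) + 2 = 68/19.
For General C: with q = P(Y), equating R1's and R2's payoffs gives 13q − 6 = −6q + 8 ⇒ q = 14/19.

68/19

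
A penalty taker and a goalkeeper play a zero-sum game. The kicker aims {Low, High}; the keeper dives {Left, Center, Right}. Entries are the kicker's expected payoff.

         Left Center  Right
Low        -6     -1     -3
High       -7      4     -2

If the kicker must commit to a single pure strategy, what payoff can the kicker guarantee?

Row minima: Low → -6, High → -7.
The best of these is -6.

-6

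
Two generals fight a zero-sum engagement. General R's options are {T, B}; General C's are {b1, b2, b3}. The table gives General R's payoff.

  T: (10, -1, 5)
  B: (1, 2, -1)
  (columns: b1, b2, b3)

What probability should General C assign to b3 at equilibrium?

1/3

Row minima: T → -1, B → -1; maximin = -1.
Column maxima: b1 → 10, b2 → 2, b3 → 5; minimax = 2.
-1 ≠ 2, so there is no saddle point; optimal play is mixed.
b1 is strictly dominated by b3 (it gives General R strictly more in every row), so General C never plays it.
On the remaining 2×2 (T, B vs b2, b3):
Let General R play T with probability p. Expected payoff against b2: (-1)p + 2(1−p) = −3p + 2; against b3: 5p + (-1)(1−p) = 6p − 1.
Setting these equal: −3p + 2 = 6p − 1 ⇒ −9p = -3 ⇒ p = 1/3, and the value is (-3)·(1/3) + 2 = 1.
For General C: with q = P(b2), equating T's and B's payoffs gives −6q + 5 = 3q − 1 ⇒ q = 2/3.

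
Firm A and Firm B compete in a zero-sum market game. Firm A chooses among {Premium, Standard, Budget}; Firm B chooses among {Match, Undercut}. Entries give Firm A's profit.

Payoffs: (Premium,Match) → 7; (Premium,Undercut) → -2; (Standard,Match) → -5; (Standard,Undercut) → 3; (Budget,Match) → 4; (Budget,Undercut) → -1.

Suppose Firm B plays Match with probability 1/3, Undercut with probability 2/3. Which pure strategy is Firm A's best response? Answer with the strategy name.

Premium

Expected payoff of Premium: (1/3)·7 + (2/3)·(-2) = 1.
Expected payoff of Standard: (1/3)·(-5) + (2/3)·3 = 1/3.
Expected payoff of Budget: (1/3)·4 + (2/3)·(-1) = 2/3.
The largest is 1, so Firm A's best response is Premium.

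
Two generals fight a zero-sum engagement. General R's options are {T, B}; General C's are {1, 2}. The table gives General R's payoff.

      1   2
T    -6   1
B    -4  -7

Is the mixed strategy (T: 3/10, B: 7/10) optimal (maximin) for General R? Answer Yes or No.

Against 1 this mix gives (3/10)·(-6) + (7/10)·(-4) = -23/5.
Against 2 this mix gives (3/10)·1 + (7/10)·(-7) = -23/5.
All of General C's active replies (1, 2) yield -23/5, and no column does worse for General R. The mix makes General C indifferent and guarantees -23/5, so it is optimal.

Yes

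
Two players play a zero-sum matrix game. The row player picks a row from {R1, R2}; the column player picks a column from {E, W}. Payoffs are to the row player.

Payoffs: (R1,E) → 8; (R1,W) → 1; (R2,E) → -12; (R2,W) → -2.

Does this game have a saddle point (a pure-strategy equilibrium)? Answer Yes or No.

Yes

Row minima: R1 → 1, R2 → -12; maximin = 1.
Column maxima: E → 8, W → 1; minimax = 1.
maximin = minimax = 1, so a saddle point exists.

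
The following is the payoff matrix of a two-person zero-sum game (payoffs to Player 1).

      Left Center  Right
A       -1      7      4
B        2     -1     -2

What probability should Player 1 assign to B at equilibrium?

Row minima: A → -1, B → -2; maximin = -1.
Column maxima: Left → 2, Center → 7, Right → 4; minimax = 2.
-1 ≠ 2, so there is no saddle point; optimal play is mixed.
Center is strictly dominated by Right (it gives Player 1 strictly more in every row), so Player 2 never plays it.
On the remaining 2×2 (A, B vs Left, Right):
Let Player 1 play A with probability p. Expected payoff against Left: (-1)p + 2(1−p) = −3p + 2; against Right: 4p + (-2)(1−p) = 6p − 2.
Setting these equal: −3p + 2 = 6p − 2 ⇒ −9p = -4 ⇒ p = 4/9, and the value is (-3)·(4/9) + 2 = 2/3.
For Player 2: with q = P(Left), equating A's and B's payoffs gives −5q + 4 = 4q − 2 ⇒ q = 2/3.

5/9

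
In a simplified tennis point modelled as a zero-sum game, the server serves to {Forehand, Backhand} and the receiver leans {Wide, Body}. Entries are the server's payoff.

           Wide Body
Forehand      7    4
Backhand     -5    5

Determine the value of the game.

55/13

Row minima: Forehand → 4, Backhand → -5; maximin = 4.
Column maxima: Wide → 7, Body → 5; minimax = 5.
4 ≠ 5, so there is no saddle point; optimal play is mixed.
Let the server play Forehand with probability p. Expected payoff against Wide: 7p + (-5)(1−p) = 12p − 5; against Body: 4p + 5(1−p) = −p + 5.
Setting these equal: 12p − 5 = −p + 5 ⇒ 13p = 10 ⇒ p = 10/13, and the value is (12)·(10/13) − 5 = 55/13.
For the receiver: with q = P(Wide), equating Forehand's and Backhand's payoffs gives 3q + 4 = −10q + 5 ⇒ q = 1/13.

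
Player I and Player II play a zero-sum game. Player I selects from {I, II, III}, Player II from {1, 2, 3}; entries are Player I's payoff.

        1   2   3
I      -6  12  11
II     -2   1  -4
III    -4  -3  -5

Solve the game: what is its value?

Row minima: I → -6, II → -4, III → -5; maximin = -4.
Column maxima: 1 → -2, 2 → 12, 3 → 11; minimax = -2.
-4 ≠ -2, so there is no saddle point; optimal play is mixed.
III is strictly dominated by II, so Player I never plays it.
2 is strictly dominated by 1 (it gives Player I strictly more in every row), so Player II never plays it.
On the remaining 2×2 (I, II vs 1, 3):
Let Player I play I with probability p. Expected payoff against 1: (-6)p + (-2)(1−p) = −4p − 2; against 3: 11p + (-4)(1−p) = 15p − 4.
Setting these equal: −4p − 2 = 15p − 4 ⇒ −19p = -2 ⇒ p = 2/19, and the value is (-4)·(2/19) − 2 = -46/19.
For Player II: with q = P(1), equating I's and II's payoffs gives −17q + 11 = 2q − 4 ⇒ q = 15/19.

-46/19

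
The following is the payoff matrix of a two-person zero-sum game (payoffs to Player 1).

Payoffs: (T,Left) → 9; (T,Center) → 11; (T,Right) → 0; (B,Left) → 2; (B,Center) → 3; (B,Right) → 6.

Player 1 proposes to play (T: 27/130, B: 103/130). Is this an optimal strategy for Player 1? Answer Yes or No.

No

Against Left this mix gives (27/130)·9 + (103/130)·2 = 449/130.
Against Center this mix gives (27/130)·11 + (103/130)·3 = 303/65.
Against Right this mix gives (27/130)·0 + (103/130)·6 = 309/65.
Player 2 will play Left, holding Player 1 to 449/130. Shifting weight toward the row that does better against Left would raise this floor (the equalizing mix achieves 54/13 against both Left and Right), so the proposed strategy is not optimal.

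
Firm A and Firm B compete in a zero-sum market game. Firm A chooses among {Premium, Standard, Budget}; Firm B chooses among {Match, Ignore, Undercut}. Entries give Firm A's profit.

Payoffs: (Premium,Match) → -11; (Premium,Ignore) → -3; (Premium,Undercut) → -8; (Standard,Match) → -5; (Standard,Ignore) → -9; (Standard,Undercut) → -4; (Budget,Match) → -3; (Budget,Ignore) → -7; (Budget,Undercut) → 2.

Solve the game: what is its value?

Row minima: Premium → -11, Standard → -9, Budget → -7; maximin = -7.
Column maxima: Match → -3, Ignore → -3, Undercut → 2; minimax = -3.
-7 ≠ -3, so there is no saddle point; optimal play is mixed.
Standard is strictly dominated by Budget, so Firm A never plays it.
Undercut is strictly dominated by Match (it gives Firm A strictly more in every row), so Firm B never plays it.
On the remaining 2×2 (Premium, Budget vs Match, Ignore):
Let Firm A play Premium with probability p. Expected payoff against Match: (-11)p + (-3)(1−p) = −8p − 3; against Ignore: (-3)p + (-7)(1−p) = 4p − 7.
Setting these equal: −8p − 3 = 4p − 7 ⇒ −12p = -4 ⇒ p = 1/3, and the value is (-8)·(1/3) − 3 = -17/3.
For Firm B: with q = P(Match), equating Premium's and Budget's payoffs gives −8q − 3 = 4q − 7 ⇒ q = 1/3.

-17/3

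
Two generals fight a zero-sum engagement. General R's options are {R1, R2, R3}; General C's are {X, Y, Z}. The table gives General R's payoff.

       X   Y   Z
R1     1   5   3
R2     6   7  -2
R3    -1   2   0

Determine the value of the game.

2

Row minima: R1 → 1, R2 → -2, R3 → -1; maximin = 1.
Column maxima: X → 6, Y → 7, Z → 3; minimax = 3.
1 ≠ 3, so there is no saddle point; optimal play is mixed.
R3 is strictly dominated by R1, so General R never plays it.
Y is strictly dominated by X (it gives General R strictly more in every row), so General C never plays it.
On the remaining 2×2 (R1, R2 vs X, Z):
Let General R play R1 with probability p. Expected payoff against X: 1p + 6(1−p) = −5p + 6; against Z: 3p + (-2)(1−p) = 5p − 2.
Setting these equal: −5p + 6 = 5p − 2 ⇒ −10p = -8 ⇒ p = 4/5, and the value is (-5)·(4/5) + 6 = 2.
For General C: with q = P(X), equating R1's and R2's payoffs gives −2q + 3 = 8q − 2 ⇒ q = 1/2.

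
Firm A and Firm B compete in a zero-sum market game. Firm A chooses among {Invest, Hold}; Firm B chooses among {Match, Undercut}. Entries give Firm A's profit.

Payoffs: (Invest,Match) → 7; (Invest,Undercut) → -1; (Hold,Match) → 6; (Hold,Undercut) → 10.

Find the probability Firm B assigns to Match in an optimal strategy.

11/12

Row minima: Invest → -1, Hold → 6; maximin = 6.
Column maxima: Match → 7, Undercut → 10; minimax = 7.
6 ≠ 7, so there is no saddle point; optimal play is mixed.
Let Firm A play Invest with probability p. Expected payoff against Match: 7p + 6(1−p) = p + 6; against Undercut: (-1)p + 10(1−p) = −11p + 10.
Setting these equal: p + 6 = −11p + 10 ⇒ 12p = 4 ⇒ p = 1/3, and the value is (1)·(1/3) + 6 = 19/3.
For Firm B: with q = P(Match), equating Invest's and Hold's payoffs gives 8q − 1 = −4q + 10 ⇒ q = 11/12.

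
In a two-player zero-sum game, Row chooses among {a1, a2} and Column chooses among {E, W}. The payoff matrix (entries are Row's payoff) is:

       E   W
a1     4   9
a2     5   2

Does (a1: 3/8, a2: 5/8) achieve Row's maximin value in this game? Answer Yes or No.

Against E this mix gives (3/8)·4 + (5/8)·5 = 37/8.
Against W this mix gives (3/8)·9 + (5/8)·2 = 37/8.
All of Column's active replies (E, W) yield 37/8, and no column does worse for Row. The mix makes Column indifferent and guarantees 37/8, so it is optimal.

Yes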